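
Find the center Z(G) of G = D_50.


Z(G) = {g ∈ G | gx = xg for all x ∈ G}
For even n, Z(D_n) = {e, r^(n/2)}: the 180° rotation r^25 commutes with every reflection and rotation

Z(D_50) = {e, r^25}


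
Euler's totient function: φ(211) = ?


Factor n: 211 = 211
φ(n) = n · ∏(1 - 1/p) over distinct primes p | n
φ(211) = 211 · (1 - 1/211) = 210

φ(211) = 210


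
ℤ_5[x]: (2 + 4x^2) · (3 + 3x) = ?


Expand and collect like terms; reduce coefficients mod 5:
x^0: 2·3 = 6 ≡ 1 (mod 5)
x^1: 2·3 + 0·3 = 6 ≡ 1 (mod 5)
x^2: 0·3 + 4·3 = 12 ≡ 2 (mod 5)
x^3: 4·3 = 12 ≡ 2 (mod 5)
Result: 1 + x + 2x^2 + 2x^3

f · g = 1 + x + 2x^2 + 2x^3


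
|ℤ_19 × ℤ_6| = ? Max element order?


|ℤ_19 × ℤ_6| = 19 × 6 = 114
Max element order = lcm(19,6) = 114
Cyclic? Yes (gcd=1)

|ℤ_19×ℤ_6| = 114, max element order = 114


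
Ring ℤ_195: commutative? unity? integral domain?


ℤ_195 is a commutative ring with unity 1; 195 = 3×65 is composite, so 3·65 ≡ 0 gives zero divisors (not an integral domain)
Commutative: Yes
Integral domain: No
Has unity: Yes

ℤ_195: Commutative=Yes, Unity=Yes


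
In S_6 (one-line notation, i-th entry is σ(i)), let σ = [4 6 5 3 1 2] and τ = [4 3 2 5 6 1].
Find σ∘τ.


σ∘τ: apply τ first, then σ
1 →τ 4 →σ 3
2 →τ 3 →σ 5
3 →τ 2 →σ 6
4 →τ 5 →σ 1
5 →τ 6 →σ 2
6 →τ 1 →σ 4

σ∘τ = [3 5 6 1 2 4]


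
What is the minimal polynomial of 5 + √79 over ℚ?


Let α = 5 + √79. Then α - 5 = √79, so (α - 5)² = 79, giving α² - 10α - 54 = 0. Degree 2 and α ∉ ℚ, so this is the minimal polynomial.

Minimal polynomial: x² - 10x - 54


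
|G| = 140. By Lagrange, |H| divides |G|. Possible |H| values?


Lagrange's theorem: |H| divides |G|
|G| = 140
Divisors of 140: 1, 2, 4, 5, 7, 10, 14, 20, 28, 35, 70, 140

Possible subgroup orders: {1, 2, 4, 5, 7, 10, 14, 20, 28, 35, 70, 140}


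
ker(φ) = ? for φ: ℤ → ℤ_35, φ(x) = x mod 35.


Kernel = preimage of identity
ker(φ) = {x ∈ ℤ : x ≡ 0 (mod 35)} = 35ℤ = {0, ±35, ±70, ...}

ker(φ) = 35ℤ


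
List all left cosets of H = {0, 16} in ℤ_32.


H = {0, 16}, |H| = 2
Number of cosets = |G|/|H| = 32/2 = 16
0 + H = {0, 16}
1 + H = {1, 17}
2 + H = {2, 18}
3 + H = {3, 19}
4 + H = {4, 20}
5 + H = {5, 21}
6 + H = {6, 22}
7 + H = {7, 23}
8 + H = {8, 24}
9 + H = {9, 25}
10 + H = {10, 26}
11 + H = {11, 27}
12 + H = {12, 28}
13 + H = {13, 29}
14 + H = {14, 30}
15 + H = {15, 31}

Cosets: 0+H={0,16}; 1+H={1,17}; 2+H={2,18}; 3+H={3,19}; 4+H={4,20}; 5+H={5,21}; 6+H={6,22}; 7+H={7,23}; 8+H={8,24}; 9+H={9,25}; 10+H={10,26}; 11+H={11,27}; 12+H={12,28}; 13+H={13,29}; 14+H={14,30}; 15+H={15,31}


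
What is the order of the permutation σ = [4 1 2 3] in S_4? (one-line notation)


Cycle decomposition: (1 4 3 2)
Cycle lengths: 4
Order = lcm(4) = 4

ord(σ) = 4


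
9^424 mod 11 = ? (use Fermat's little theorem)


Fermat's little theorem: if p is prime and gcd(a,p)=1, then a^(p-1) ≡ 1 (mod p)
p = 11 is prime, gcd(9,11) = 1
Reduce exponent: 424 mod 10 = 4
So 9^424 ≡ 9^4 (mod 11)
9^4 mod 11 = 5

9^424 ≡ 5 (mod 11)


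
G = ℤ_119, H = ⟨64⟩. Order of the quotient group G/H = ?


|⟨64⟩| = n / gcd(64, 119) = 119 / 1 = 119
H is normal (ℤ_119 is abelian).
|G/H| = |G| / |H| = 119 / 119 = 1

|G/H| = 1


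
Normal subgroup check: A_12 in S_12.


H = A_12 in S_12
A_12 has index 2 in S_12, and every subgroup of index 2 is normal

Yes, normal subgroup


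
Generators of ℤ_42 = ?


g generates ℤ_n iff gcd(g,n) = 1
Prime factors of 42: 2, 3, 7
Generators are g ∈ {1,...,41} not divisible by any of these primes.
Generators: {1, 5, 11, 13, 17, 19, 23, 25, 29, 31, 37, 41}
Number of generators = φ(42) = 12

Generators of ℤ_42 = {1, 5, 11, 13, 17, 19, 23, 25, 29, 31, 37, 41}


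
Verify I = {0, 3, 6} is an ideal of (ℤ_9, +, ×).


Check ideal conditions for I = {0, 3, 6} in ℤ_9:
(1) I is an additive subgroup? Yes
(2) For r ∈ ℤ_9 and a ∈ I: r·a ∈ I? Yes

Yes, I is an ideal of ℤ_9


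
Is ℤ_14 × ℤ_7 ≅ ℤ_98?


Comparing ℤ_14 × ℤ_7 and ℤ_98:
gcd(14,7) = 7 ≠ 1. Max element order in ℤ_14×ℤ_7 is lcm(14,7) = 14 < 98, so it has no element of order 98

No, ℤ_14 × ℤ_7 ≇ ℤ_98


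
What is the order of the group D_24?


|D_n| = 2n (n rotations and n reflections)
|D_24| = 2×24 = 48

|D_24| = 48


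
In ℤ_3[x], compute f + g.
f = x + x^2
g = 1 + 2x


Add coefficients mod 3:
x^0: 0 + 1 = 1 (mod 3)
x^1: 1 + 2 = 0 (mod 3)
x^2: 1 + 0 = 1 (mod 3)
Result: 1 + x^2

f + g = 1 + x^2


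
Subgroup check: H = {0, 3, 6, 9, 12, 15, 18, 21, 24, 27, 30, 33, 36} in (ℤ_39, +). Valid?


Subgroup test for H = {0, 3, 6, 9, 12, 15, 18, 21, 24, 27, 30, 33, 36} in (ℤ_39, +):
(1) 0 ∈ H? Yes
(2) Closure: for all a,b ∈ H, (a+b) mod 39 ∈ H? Yes
(3) Inverses: for all a ∈ H, -a mod 39 ∈ H? Yes

Yes, H is a subgroup of ℤ_39


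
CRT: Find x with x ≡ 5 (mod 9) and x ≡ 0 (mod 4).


m₁ = 9, m₂ = 4, gcd = 1, so CRT applies. M = m₁·m₂ = 36
Let M₁ = M/m₁ = 4, M₂ = M/m₂ = 9
Find y₁ ≡ M₁⁻¹ (mod m₁): 4⁻¹ ≡ 7 (mod 9)
Find y₂ ≡ M₂⁻¹ (mod m₂): 9⁻¹ ≡ 1 (mod 4)
x = a₁·M₁·y₁ + a₂·M₂·y₂ = 5·4·7 + 0·9·1 = 140
Reduce mod 36: x ≡ 32
Check: 32 mod 9 = 5 ✓, 32 mod 4 = 0 ✓

x ≡ 32 (mod 36)


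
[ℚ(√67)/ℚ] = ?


√67 has minimal polynomial x² - 67 (irreducible over ℚ since 67 is squarefree)

[ℚ(√67)/ℚ] = 2


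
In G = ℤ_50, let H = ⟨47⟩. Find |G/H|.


|⟨47⟩| = n / gcd(47, 50) = 50 / 1 = 50
H is normal (ℤ_50 is abelian).
|G/H| = |G| / |H| = 50 / 50 = 1

|G/H| = 1


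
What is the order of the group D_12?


|D_n| = 2n (n rotations and n reflections)
|D_12| = 2×12 = 24

|D_12| = 24


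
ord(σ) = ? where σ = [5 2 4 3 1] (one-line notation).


Cycle decomposition: (1 5) (3 4)
Cycle lengths: 2, 2
Order = lcm(2, 2) = 2

ord(σ) = 2


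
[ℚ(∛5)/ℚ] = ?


∛5 has minimal polynomial x³ - 5 (irreducible over ℚ since 5 is not a perfect cube)

[ℚ(∛5)/ℚ] = 3


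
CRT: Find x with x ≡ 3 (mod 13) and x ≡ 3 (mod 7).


m₁ = 13, m₂ = 7, gcd = 1, so CRT applies. M = m₁·m₂ = 91
Let M₁ = M/m₁ = 7, M₂ = M/m₂ = 13
Find y₁ ≡ M₁⁻¹ (mod m₁): 7⁻¹ ≡ 2 (mod 13)
Find y₂ ≡ M₂⁻¹ (mod m₂): 13⁻¹ ≡ 6 (mod 7)
x = a₁·M₁·y₁ + a₂·M₂·y₂ = 3·7·2 + 3·13·6 = 276
Reduce mod 91: x ≡ 3
Check: 3 mod 13 = 3 ✓, 3 mod 7 = 3 ✓

x ≡ 3 (mod 91)


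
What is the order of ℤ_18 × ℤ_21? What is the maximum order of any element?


|ℤ_18 × ℤ_21| = 18 × 21 = 378
Max element order = lcm(18,21) = 126
Cyclic? No (gcd=3)

|ℤ_18×ℤ_21| = 378, max element order = 126


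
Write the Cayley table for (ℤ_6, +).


Elements: {0, 1, 2, 3, 4, 5}
Operation: addition mod 6
Entry (a, b) = (a + b) mod 6

Cayley table:
  | 0 | 1 | 2 | 3 | 4 | 5
0 | 0 | 1 | 2 | 3 | 4 | 5
1 | 1 | 2 | 3 | 4 | 5 | 0
2 | 2 | 3 | 4 | 5 | 0 | 1
3 | 3 | 4 | 5 | 0 | 1 | 2
4 | 4 | 5 | 0 | 1 | 2 | 3
5 | 5 | 0 | 1 | 2 | 3 | 4


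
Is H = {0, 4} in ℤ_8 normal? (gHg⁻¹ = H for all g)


H = {0, 4} in ℤ_8
ℤ_8 is abelian; every subgroup of an abelian group is normal

Yes, normal subgroup


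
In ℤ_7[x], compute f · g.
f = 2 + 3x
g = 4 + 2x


Expand and collect like terms; reduce coefficients mod 7:
x^0: 2·4 = 8 ≡ 1 (mod 7)
x^1: 2·2 + 3·4 = 16 ≡ 2 (mod 7)
x^2: 3·2 = 6 ≡ 6 (mod 7)
Result: 1 + 2x + 6x^2

f · g = 1 + 2x + 6x^2


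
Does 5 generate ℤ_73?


g generates ℤ_n iff gcd(g, n) = 1
gcd(5, 73) = 1
Since gcd = 1, 5 is a generator.

Yes, 5 generates ℤ_73


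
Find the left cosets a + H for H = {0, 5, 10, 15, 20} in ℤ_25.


H = {0, 5, 10, 15, 20}, |H| = 5
Number of cosets = |G|/|H| = 25/5 = 5
0 + H = {0, 5, 10, 15, 20}
1 + H = {1, 6, 11, 16, 21}
2 + H = {2, 7, 12, 17, 22}
3 + H = {3, 8, 13, 18, 23}
4 + H = {4, 9, 14, 19, 24}

Cosets: 0+H={0,5,10,15,20}; 1+H={1,6,11,16,21}; 2+H={2,7,12,17,22}; 3+H={3,8,13,18,23}; 4+H={4,9,14,19,24}


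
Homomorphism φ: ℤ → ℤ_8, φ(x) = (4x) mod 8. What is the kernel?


Kernel = preimage of identity
ker(φ) = {x ∈ ℤ : 4x ≡ 0 (mod 8)}. gcd(4,8) = 4, so 4x ≡ 0 (mod 8) ⟺ x ≡ 0 (mod 8/4 = 2). Hence ker(φ) = 2ℤ

ker(φ) = 2ℤ


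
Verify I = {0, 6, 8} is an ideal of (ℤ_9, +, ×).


Check ideal conditions for I = {0, 6, 8} in ℤ_9:
(1) I is an additive subgroup? No
(2) For r ∈ ℤ_9 and a ∈ I: r·a ∈ I? No  [counterexample: r=2, a=6, r·a mod 9 = 3 ∉ I]

No, I is not an ideal of ℤ_9


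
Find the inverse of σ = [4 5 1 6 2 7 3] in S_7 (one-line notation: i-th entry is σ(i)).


To find σ⁻¹, swap domain and range:
σ(1) = 4 → σ⁻¹(4) = 1
σ(2) = 5 → σ⁻¹(5) = 2
σ(3) = 1 → σ⁻¹(1) = 3
σ(4) = 6 → σ⁻¹(6) = 4
σ(5) = 2 → σ⁻¹(2) = 5
σ(6) = 7 → σ⁻¹(7) = 6
σ(7) = 3 → σ⁻¹(3) = 7

σ⁻¹ = [3 5 7 1 2 4 6]


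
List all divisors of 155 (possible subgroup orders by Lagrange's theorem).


Lagrange's theorem: |H| divides |G|
|G| = 155
Divisors of 155: 1, 5, 31, 155

Possible subgroup orders: {1, 5, 31, 155}


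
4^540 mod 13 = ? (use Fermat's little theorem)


Fermat's little theorem: if p is prime and gcd(a,p)=1, then a^(p-1) ≡ 1 (mod p)
p = 13 is prime, gcd(4,13) = 1
Reduce exponent: 540 mod 12 = 0
So 4^540 ≡ 4^0 (mod 13)
4^0 = 1

4^540 ≡ 1 (mod 13)


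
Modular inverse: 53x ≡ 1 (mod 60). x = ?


Use the extended Euclidean algorithm to write 1 = 53·s + 60·t; then s mod 60 is the inverse.
Euclidean algorithm:
  53 = 0·60 + 53
  60 = 1·53 + 7
  53 = 7·7 + 4
  7 = 1·4 + 3
  4 = 1·3 + 1
  3 = 3·1 + 0
gcd(53,60) = 1
Back-substitution gives: 53·(17) + 60·(-15) = 1
So 53⁻¹ ≡ 17 ≡ 17 (mod 60)
Check: 53 × 17 = 901 ≡ 1 (mod 60) ✓

53⁻¹ ≡ 17 (mod 60)


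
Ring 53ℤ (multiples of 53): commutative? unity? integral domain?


53ℤ is a commutative ring under +,× but has no multiplicative identity (1 ∉ 53ℤ); it has no zero divisors, but without unity it is not an integral domain
Commutative: Yes
Integral domain: No
Has unity: No

53ℤ (multiples of 53): Commutative=Yes, Unity=No


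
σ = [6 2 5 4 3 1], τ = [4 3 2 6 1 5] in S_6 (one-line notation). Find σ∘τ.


σ∘τ: apply τ first, then σ
1 →τ 4 →σ 4
2 →τ 3 →σ 5
3 →τ 2 →σ 2
4 →τ 6 →σ 1
5 →τ 1 →σ 6
6 →τ 5 →σ 3

σ∘τ = [4 5 2 1 6 3]


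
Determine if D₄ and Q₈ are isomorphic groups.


Comparing D₄ and Q₈:
D₄ has 5 elements of order 2; Q₈ has only 1

No, D₄ ≇ Q₈


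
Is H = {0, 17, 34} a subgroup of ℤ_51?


Subgroup test for H = {0, 17, 34} in (ℤ_51, +):
(1) 0 ∈ H? Yes
(2) Closure: for all a,b ∈ H, (a+b) mod 51 ∈ H? Yes
(3) Inverses: for all a ∈ H, -a mod 51 ∈ H? Yes

Yes, H is a subgroup of ℤ_51


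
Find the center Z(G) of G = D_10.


Z(G) = {g ∈ G | gx = xg for all x ∈ G}
For even n, Z(D_n) = {e, r^(n/2)}: the 180° rotation r^5 commutes with every reflection and rotation

Z(D_10) = {e, r^5}


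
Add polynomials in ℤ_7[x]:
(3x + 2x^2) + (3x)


Add coefficients mod 7:
x^0: 0 + 0 = 0 (mod 7)
x^1: 3 + 3 = 6 (mod 7)
x^2: 2 + 0 = 2 (mod 7)
Result: 6x + 2x^2

f + g = 6x + 2x^2


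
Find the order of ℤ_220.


ℤ_n has n elements.

|ℤ_220| = 220


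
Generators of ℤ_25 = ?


g generates ℤ_n iff gcd(g,n) = 1
Prime factors of 25: 5
Generators are g ∈ {1,...,24} not divisible by any of these primes.
Generators: {1, 2, 3, 4, 6, 7, 8, 9, 11, 12, 13, 14, 16, 17, 18, 19, 21, 22, 23, 24}
Number of generators = φ(25) = 20

Generators of ℤ_25 = {1, 2, 3, 4, 6, 7, 8, 9, 11, 12, 13, 14, 16, 17, 18, 19, 21, 22, 23, 24}


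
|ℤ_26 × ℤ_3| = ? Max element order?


|ℤ_26 × ℤ_3| = 26 × 3 = 78
Max element order = lcm(26,3) = 78
Cyclic? Yes (gcd=1)

|ℤ_26×ℤ_3| = 78, max element order = 78


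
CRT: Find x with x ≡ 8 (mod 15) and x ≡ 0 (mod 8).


m₁ = 15, m₂ = 8, gcd = 1, so CRT applies. M = m₁·m₂ = 120
Let M₁ = M/m₁ = 8, M₂ = M/m₂ = 15
Find y₁ ≡ M₁⁻¹ (mod m₁): 8⁻¹ ≡ 2 (mod 15)
Find y₂ ≡ M₂⁻¹ (mod m₂): 15⁻¹ ≡ 7 (mod 8)
x = a₁·M₁·y₁ + a₂·M₂·y₂ = 8·8·2 + 0·15·7 = 128
Reduce mod 120: x ≡ 8
Check: 8 mod 15 = 8 ✓, 8 mod 8 = 0 ✓

x ≡ 8 (mod 120)


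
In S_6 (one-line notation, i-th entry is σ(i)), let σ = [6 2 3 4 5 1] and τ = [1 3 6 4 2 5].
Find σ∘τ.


σ∘τ: apply τ first, then σ
1 →τ 1 →σ 6
2 →τ 3 →σ 3
3 →τ 6 →σ 1
4 →τ 4 →σ 4
5 →τ 2 →σ 2
6 →τ 5 →σ 5

σ∘τ = [6 3 1 4 2 5]


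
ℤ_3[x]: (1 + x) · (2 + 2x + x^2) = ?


Expand and collect like terms; reduce coefficients mod 3:
x^0: 1·2 = 2 ≡ 2 (mod 3)
x^1: 1·2 + 1·2 = 4 ≡ 1 (mod 3)
x^2: 1·1 + 1·2 = 3 ≡ 0 (mod 3)
x^3: 1·1 = 1 ≡ 1 (mod 3)
Result: 2 + x + x^3

f · g = 2 + x + x^3


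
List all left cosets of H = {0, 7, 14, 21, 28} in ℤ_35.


H = {0, 7, 14, 21, 28}, |H| = 5
Number of cosets = |G|/|H| = 35/5 = 7
0 + H = {0, 7, 14, 21, 28}
1 + H = {1, 8, 15, 22, 29}
2 + H = {2, 9, 16, 23, 30}
3 + H = {3, 10, 17, 24, 31}
4 + H = {4, 11, 18, 25, 32}
5 + H = {5, 12, 19, 26, 33}
6 + H = {6, 13, 20, 27, 34}

Cosets: 0+H={0,7,14,21,28}; 1+H={1,8,15,22,29}; 2+H={2,9,16,23,30}; 3+H={3,10,17,24,31}; 4+H={4,11,18,25,32}; 5+H={5,12,19,26,33}; 6+H={6,13,20,27,34}


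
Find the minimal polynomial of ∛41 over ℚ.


∛41 satisfies x³ - 41 = 0, irreducible over ℚ (no rational root; 41 is not a perfect cube)

Minimal polynomial: x³ - 41


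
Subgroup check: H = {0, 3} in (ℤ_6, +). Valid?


Subgroup test for H = {0, 3} in (ℤ_6, +):
(1) 0 ∈ H? Yes
(2) Closure: for all a,b ∈ H, (a+b) mod 6 ∈ H? Yes
(3) Inverses: for all a ∈ H, -a mod 6 ∈ H? Yes

Yes, H is a subgroup of ℤ_6


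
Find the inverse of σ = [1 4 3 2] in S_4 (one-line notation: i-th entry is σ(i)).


To find σ⁻¹, swap domain and range:
σ(1) = 1 → σ⁻¹(1) = 1
σ(2) = 4 → σ⁻¹(4) = 2
σ(3) = 3 → σ⁻¹(3) = 3
σ(4) = 2 → σ⁻¹(2) = 4

σ⁻¹ = [1 4 3 2]


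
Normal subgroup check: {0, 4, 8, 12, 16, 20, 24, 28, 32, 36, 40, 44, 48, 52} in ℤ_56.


H = {0, 4, 8, 12, 16, 20, 24, 28, 32, 36, 40, 44, 48, 52} in ℤ_56
ℤ_56 is abelian; every subgroup of an abelian group is normal

Yes, normal subgroup


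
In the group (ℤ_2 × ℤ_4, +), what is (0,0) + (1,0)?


Operation: componentwise addition mod (2, 4)
(0,0) + (1,0) = ((a₁+b₁) mod 2, (a₂+b₂) mod 4) with a = (0,0), b = (1,0)

(0,0) + (1,0) = (1,0)


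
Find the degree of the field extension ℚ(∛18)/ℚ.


∛18 has minimal polynomial x³ - 18 (irreducible over ℚ since 18 is not a perfect cube)

[ℚ(∛18)/ℚ] = 3


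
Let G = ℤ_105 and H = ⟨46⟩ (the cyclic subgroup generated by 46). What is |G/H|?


|⟨46⟩| = n / gcd(46, 105) = 105 / 1 = 105
H is normal (ℤ_105 is abelian).
|G/H| = |G| / |H| = 105 / 105 = 1

|G/H| = 1


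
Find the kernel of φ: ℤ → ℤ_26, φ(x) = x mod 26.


Kernel = preimage of identity
ker(φ) = {x ∈ ℤ : x ≡ 0 (mod 26)} = 26ℤ = {0, ±26, ±52, ...}

ker(φ) = 26ℤ


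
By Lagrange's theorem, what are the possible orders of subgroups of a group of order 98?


Lagrange's theorem: |H| divides |G|
|G| = 98
Divisors of 98: 1, 2, 7, 14, 49, 98

Possible subgroup orders: {1, 2, 7, 14, 49, 98}


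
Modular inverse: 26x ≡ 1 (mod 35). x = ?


Use the extended Euclidean algorithm to write 1 = 26·s + 35·t; then s mod 35 is the inverse.
Euclidean algorithm:
  26 = 0·35 + 26
  35 = 1·26 + 9
  26 = 2·9 + 8
  9 = 1·8 + 1
  8 = 8·1 + 0
gcd(26,35) = 1
Back-substitution gives: 26·(-4) + 35·(3) = 1
So 26⁻¹ ≡ -4 ≡ 31 (mod 35)
Check: 26 × 31 = 806 ≡ 1 (mod 35) ✓

26⁻¹ ≡ 31 (mod 35)


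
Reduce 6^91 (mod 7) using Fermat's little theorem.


Fermat's little theorem: if p is prime and gcd(a,p)=1, then a^(p-1) ≡ 1 (mod p)
p = 7 is prime, gcd(6,7) = 1
Reduce exponent: 91 mod 6 = 1
So 6^91 ≡ 6^1 (mod 7)
6^1 mod 7 = 6

6^91 ≡ 6 (mod 7)


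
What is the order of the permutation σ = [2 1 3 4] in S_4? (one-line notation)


Cycle decomposition: (1 2)
Cycle lengths: 2
Order = lcm(2) = 2

ord(σ) = 2


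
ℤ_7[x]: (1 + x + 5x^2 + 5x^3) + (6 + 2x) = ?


Add coefficients mod 7:
x^0: 1 + 6 = 0 (mod 7)
x^1: 1 + 2 = 3 (mod 7)
x^2: 5 + 0 = 5 (mod 7)
x^3: 5 + 0 = 5 (mod 7)
Result: 3x + 5x^2 + 5x^3

f + g = 3x + 5x^2 + 5x^3


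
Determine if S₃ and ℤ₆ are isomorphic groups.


Comparing S₃ and ℤ₆:
S₃ is non-abelian, ℤ₆ is abelian

No, S₃ ≇ ℤ₆


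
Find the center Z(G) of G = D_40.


Z(G) = {g ∈ G | gx = xg for all x ∈ G}
For even n, Z(D_n) = {e, r^(n/2)}: the 180° rotation r^20 commutes with every reflection and rotation

Z(D_40) = {e, r^20}


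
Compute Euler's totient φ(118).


Factor n: 118 = 2 × 59
φ(n) = n · ∏(1 - 1/p) over distinct primes p | n
φ(118) = 118 · (1 - 1/2) · (1 - 1/59) = 58

φ(118) = 58


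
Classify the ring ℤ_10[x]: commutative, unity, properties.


ℤ_10 has zero divisors (2·5 ≡ 0), and these lift to constant zero divisors in ℤ_10[x]; so not an integral domain
Commutative: Yes
Integral domain: No
Has unity: Yes

ℤ_10[x]: Commutative=Yes, Unity=Yes


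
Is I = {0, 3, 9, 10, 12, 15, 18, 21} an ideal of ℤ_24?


Check ideal conditions for I = {0, 3, 9, 10, 12, 15, 18, 21} in ℤ_24:
(1) I is an additive subgroup? No
(2) For r ∈ ℤ_24 and a ∈ I: r·a ∈ I? No  [counterexample: r=2, a=3, r·a mod 24 = 6 ∉ I]

No, I is not an ideal of ℤ_24


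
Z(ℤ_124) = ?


Z(G) = {g ∈ G | gx = xg for all x ∈ G}
ℤ_124 is abelian, so Z(G) = G

Z(ℤ_124) = ℤ_124


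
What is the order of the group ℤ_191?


ℤ_n has n elements.

|ℤ_191| = 191


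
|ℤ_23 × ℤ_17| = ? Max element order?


|ℤ_23 × ℤ_17| = 23 × 17 = 391
Max element order = lcm(23,17) = 391
Cyclic? Yes (gcd=1)

|ℤ_23×ℤ_17| = 391, max element order = 391


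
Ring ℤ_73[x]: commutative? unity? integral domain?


ℤ_73 is a field (n prime), so ℤ_73[x] is a commutative integral domain with unity
Commutative: Yes
Integral domain: Yes
Has unity: Yes

ℤ_73[x]: Commutative=Yes, Unity=Yes


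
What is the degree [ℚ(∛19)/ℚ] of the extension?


∛19 has minimal polynomial x³ - 19 (irreducible over ℚ since 19 is not a perfect cube)

[ℚ(∛19)/ℚ] = 3


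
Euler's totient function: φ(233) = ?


Factor n: 233 = 233
φ(n) = n · ∏(1 - 1/p) over distinct primes p | n
φ(233) = 233 · (1 - 1/233) = 232

φ(233) = 232


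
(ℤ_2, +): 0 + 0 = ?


Operation: addition mod 2
0 + 0 = (a + b) mod 2 with a = 0, b = 0

0 + 0 = 0


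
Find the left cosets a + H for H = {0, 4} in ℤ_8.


H = {0, 4}, |H| = 2
Number of cosets = |G|/|H| = 8/2 = 4
0 + H = {0, 4}
1 + H = {1, 5}
2 + H = {2, 6}
3 + H = {3, 7}

Cosets: 0+H={0,4}; 1+H={1,5}; 2+H={2,6}; 3+H={3,7}


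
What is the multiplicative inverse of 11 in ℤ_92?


Use the extended Euclidean algorithm to write 1 = 11·s + 92·t; then s mod 92 is the inverse.
Euclidean algorithm:
  11 = 0·92 + 11
  92 = 8·11 + 4
  11 = 2·4 + 3
  4 = 1·3 + 1
  3 = 3·1 + 0
gcd(11,92) = 1
Back-substitution gives: 11·(-25) + 92·(3) = 1
So 11⁻¹ ≡ -25 ≡ 67 (mod 92)
Check: 11 × 67 = 737 ≡ 1 (mod 92) ✓

11⁻¹ ≡ 67 (mod 92)


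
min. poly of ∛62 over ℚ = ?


∛62 satisfies x³ - 62 = 0, irreducible over ℚ (no rational root; 62 is not a perfect cube)

Minimal polynomial: x³ - 62


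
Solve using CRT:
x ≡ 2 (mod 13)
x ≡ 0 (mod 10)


m₁ = 13, m₂ = 10, gcd = 1, so CRT applies. M = m₁·m₂ = 130
Let M₁ = M/m₁ = 10, M₂ = M/m₂ = 13
Find y₁ ≡ M₁⁻¹ (mod m₁): 10⁻¹ ≡ 4 (mod 13)
Find y₂ ≡ M₂⁻¹ (mod m₂): 13⁻¹ ≡ 7 (mod 10)
x = a₁·M₁·y₁ + a₂·M₂·y₂ = 2·10·4 + 0·13·7 = 80
Reduce mod 130: x ≡ 80
Check: 80 mod 13 = 2 ✓, 80 mod 10 = 0 ✓

x ≡ 80 (mod 130)


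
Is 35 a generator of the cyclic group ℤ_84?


g generates ℤ_n iff gcd(g, n) = 1
gcd(35, 84) = 7
Since gcd = 7 ≠ 1, ⟨35⟩ has order 12 < 84, so 35 is not a generator.

No, 35 does not generate ℤ_84


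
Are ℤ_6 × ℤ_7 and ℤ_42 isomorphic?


Comparing ℤ_6 × ℤ_7 and ℤ_42:
gcd(6,7) = 1, so ℤ_6 × ℤ_7 ≅ ℤ_42 (CRT)

Yes, ℤ_6 × ℤ_7 ≅ ℤ_42


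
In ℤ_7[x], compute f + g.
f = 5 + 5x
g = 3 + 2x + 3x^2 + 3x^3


Add coefficients mod 7:
x^0: 5 + 3 = 1 (mod 7)
x^1: 5 + 2 = 0 (mod 7)
x^2: 0 + 3 = 3 (mod 7)
x^3: 0 + 3 = 3 (mod 7)
Result: 1 + 3x^2 + 3x^3

f + g = 1 + 3x^2 + 3x^3


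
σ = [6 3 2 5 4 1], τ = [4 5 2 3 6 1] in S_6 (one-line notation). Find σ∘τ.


σ∘τ: apply τ first, then σ
1 →τ 4 →σ 5
2 →τ 5 →σ 4
3 →τ 2 →σ 3
4 →τ 3 →σ 2
5 →τ 6 →σ 1
6 →τ 1 →σ 6

σ∘τ = [5 4 3 2 1 6]


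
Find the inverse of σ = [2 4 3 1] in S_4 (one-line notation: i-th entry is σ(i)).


To find σ⁻¹, swap domain and range:
σ(1) = 2 → σ⁻¹(2) = 1
σ(2) = 4 → σ⁻¹(4) = 2
σ(3) = 3 → σ⁻¹(3) = 3
σ(4) = 1 → σ⁻¹(1) = 4

σ⁻¹ = [4 1 3 2]


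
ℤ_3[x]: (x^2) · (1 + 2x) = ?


Expand and collect like terms; reduce coefficients mod 3:
x^0: 0·1 = 0 ≡ 0 (mod 3)
x^1: 0·2 + 0·1 = 0 ≡ 0 (mod 3)
x^2: 0·2 + 1·1 = 1 ≡ 1 (mod 3)
x^3: 1·2 = 2 ≡ 2 (mod 3)
Result: x^2 + 2x^3

f · g = x^2 + 2x^3


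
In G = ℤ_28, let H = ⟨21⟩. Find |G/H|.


|⟨21⟩| = n / gcd(21, 28) = 28 / 7 = 4
H is normal (ℤ_28 is abelian).
|G/H| = |G| / |H| = 28 / 4 = 7

|G/H| = 7


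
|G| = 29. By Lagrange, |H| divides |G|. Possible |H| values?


Lagrange's theorem: |H| divides |G|
|G| = 29
Divisors of 29: 1, 29

Possible subgroup orders: {1, 29}


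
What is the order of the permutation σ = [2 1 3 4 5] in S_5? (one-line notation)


Cycle decomposition: (1 2)
Cycle lengths: 2
Order = lcm(2) = 2

ord(σ) = 2


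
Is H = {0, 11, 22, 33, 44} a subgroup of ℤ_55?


Subgroup test for H = {0, 11, 22, 33, 44} in (ℤ_55, +):
(1) 0 ∈ H? Yes
(2) Closure: for all a,b ∈ H, (a+b) mod 55 ∈ H? Yes
(3) Inverses: for all a ∈ H, -a mod 55 ∈ H? Yes

Yes, H is a subgroup of ℤ_55


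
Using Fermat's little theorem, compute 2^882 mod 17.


Fermat's little theorem: if p is prime and gcd(a,p)=1, then a^(p-1) ≡ 1 (mod p)
p = 17 is prime, gcd(2,17) = 1
Reduce exponent: 882 mod 16 = 2
So 2^882 ≡ 2^2 (mod 17)
2^2 mod 17 = 4

2^882 ≡ 4 (mod 17)


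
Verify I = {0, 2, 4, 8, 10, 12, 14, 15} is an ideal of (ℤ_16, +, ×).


Check ideal conditions for I = {0, 2, 4, 8, 10, 12, 14, 15} in ℤ_16:
(1) I is an additive subgroup? No
(2) For r ∈ ℤ_16 and a ∈ I: r·a ∈ I? No  [counterexample: r=3, a=2, r·a mod 16 = 6 ∉ I]

No, I is not an ideal of ℤ_16


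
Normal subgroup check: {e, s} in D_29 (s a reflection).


H = {e, s} in D_29 (s a reflection)
r·s·r⁻¹ = sr⁻² ≠ s for n ≥ 3, so {e, s} is not closed under conjugation

No, not a normal subgroup


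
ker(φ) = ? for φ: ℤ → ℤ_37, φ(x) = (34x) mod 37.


Kernel = preimage of identity
ker(φ) = {x ∈ ℤ : 34x ≡ 0 (mod 37)}. gcd(34,37) = 1, so 34x ≡ 0 (mod 37) ⟺ x ≡ 0 (mod 37/1 = 37). Hence ker(φ) = 37ℤ

ker(φ) = 37ℤ


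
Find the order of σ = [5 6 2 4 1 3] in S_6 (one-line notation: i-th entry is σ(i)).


Cycle decomposition: (1 5) (2 6 3)
Cycle lengths: 2, 3
Order = lcm(2, 3) = 6

ord(σ) = 6


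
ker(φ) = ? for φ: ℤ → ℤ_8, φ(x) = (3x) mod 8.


Kernel = preimage of identity
ker(φ) = {x ∈ ℤ : 3x ≡ 0 (mod 8)}. gcd(3,8) = 1, so 3x ≡ 0 (mod 8) ⟺ x ≡ 0 (mod 8/1 = 8). Hence ker(φ) = 8ℤ

ker(φ) = 8ℤ


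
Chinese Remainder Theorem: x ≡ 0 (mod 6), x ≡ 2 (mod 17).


m₁ = 6, m₂ = 17, gcd = 1, so CRT applies. M = m₁·m₂ = 102
Let M₁ = M/m₁ = 17, M₂ = M/m₂ = 6
Find y₁ ≡ M₁⁻¹ (mod m₁): 17⁻¹ ≡ 5 (mod 6)
Find y₂ ≡ M₂⁻¹ (mod m₂): 6⁻¹ ≡ 3 (mod 17)
x = a₁·M₁·y₁ + a₂·M₂·y₂ = 0·17·5 + 2·6·3 = 36
Reduce mod 102: x ≡ 36
Check: 36 mod 6 = 0 ✓, 36 mod 17 = 2 ✓

x ≡ 36 (mod 102)


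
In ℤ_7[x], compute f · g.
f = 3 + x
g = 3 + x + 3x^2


Expand and collect like terms; reduce coefficients mod 7:
x^0: 3·3 = 9 ≡ 2 (mod 7)
x^1: 3·1 + 1·3 = 6 ≡ 6 (mod 7)
x^2: 3·3 + 1·1 = 10 ≡ 3 (mod 7)
x^3: 1·3 = 3 ≡ 3 (mod 7)
Result: 2 + 6x + 3x^2 + 3x^3

f · g = 2 + 6x + 3x^2 + 3x^3


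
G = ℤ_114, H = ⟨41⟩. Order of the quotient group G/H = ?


|⟨41⟩| = n / gcd(41, 114) = 114 / 1 = 114
H is normal (ℤ_114 is abelian).
|G/H| = |G| / |H| = 114 / 114 = 1

|G/H| = 1


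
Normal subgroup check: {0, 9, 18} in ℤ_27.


H = {0, 9, 18} in ℤ_27
ℤ_27 is abelian; every subgroup of an abelian group is normal

Yes, normal subgroup


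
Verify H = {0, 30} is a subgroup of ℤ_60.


Subgroup test for H = {0, 30} in (ℤ_60, +):
(1) 0 ∈ H? Yes
(2) Closure: for all a,b ∈ H, (a+b) mod 60 ∈ H? Yes
(3) Inverses: for all a ∈ H, -a mod 60 ∈ H? Yes

Yes, H is a subgroup of ℤ_60


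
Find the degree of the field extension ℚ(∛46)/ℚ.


∛46 has minimal polynomial x³ - 46 (irreducible over ℚ since 46 is not a perfect cube)

[ℚ(∛46)/ℚ] = 3


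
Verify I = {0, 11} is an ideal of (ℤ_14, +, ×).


Check ideal conditions for I = {0, 11} in ℤ_14:
(1) I is an additive subgroup? No
(2) For r ∈ ℤ_14 and a ∈ I: r·a ∈ I? No  [counterexample: r=2, a=11, r·a mod 14 = 8 ∉ I]

No, I is not an ideal of ℤ_14


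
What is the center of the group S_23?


Z(G) = {g ∈ G | gx = xg for all x ∈ G}
S_n is non-abelian for n ≥ 3; Z(S_23) is trivial

Z(S_23) = {e}


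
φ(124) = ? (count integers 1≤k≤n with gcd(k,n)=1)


Factor n: 124 = 2^2 × 31
φ(n) = n · ∏(1 - 1/p) over distinct primes p | n
φ(124) = 124 · (1 - 1/2) · (1 - 1/31) = 60

φ(124) = 60


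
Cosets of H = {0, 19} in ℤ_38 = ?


H = {0, 19}, |H| = 2
Number of cosets = |G|/|H| = 38/2 = 19
0 + H = {0, 19}
1 + H = {1, 20}
2 + H = {2, 21}
3 + H = {3, 22}
4 + H = {4, 23}
5 + H = {5, 24}
6 + H = {6, 25}
7 + H = {7, 26}
8 + H = {8, 27}
9 + H = {9, 28}
10 + H = {10, 29}
11 + H = {11, 30}
12 + H = {12, 31}
13 + H = {13, 32}
14 + H = {14, 33}
15 + H = {15, 34}
16 + H = {16, 35}
17 + H = {17, 36}
18 + H = {18, 37}

Cosets: 0+H={0,19}; 1+H={1,20}; 2+H={2,21}; 3+H={3,22}; 4+H={4,23}; 5+H={5,24}; 6+H={6,25}; 7+H={7,26}; 8+H={8,27}; 9+H={9,28}; 10+H={10,29}; 11+H={11,30}; 12+H={12,31}; 13+H={13,32}; 14+H={14,33}; 15+H={15,34}; 16+H={16,35}; 17+H={17,36}; 18+H={18,37}


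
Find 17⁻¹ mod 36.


Use the extended Euclidean algorithm to write 1 = 17·s + 36·t; then s mod 36 is the inverse.
Euclidean algorithm:
  17 = 0·36 + 17
  36 = 2·17 + 2
  17 = 8·2 + 1
  2 = 2·1 + 0
gcd(17,36) = 1
Back-substitution gives: 17·(17) + 36·(-8) = 1
So 17⁻¹ ≡ 17 ≡ 17 (mod 36)
Check: 17 × 17 = 289 ≡ 1 (mod 36) ✓

17⁻¹ ≡ 17 (mod 36)


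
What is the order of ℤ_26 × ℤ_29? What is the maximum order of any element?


|ℤ_26 × ℤ_29| = 26 × 29 = 754
Max element order = lcm(26,29) = 754
Cyclic? Yes (gcd=1)

|ℤ_26×ℤ_29| = 754, max element order = 754


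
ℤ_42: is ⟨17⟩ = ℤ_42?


g generates ℤ_n iff gcd(g, n) = 1
gcd(17, 42) = 1
Since gcd = 1, 17 is a generator.

Yes, 17 generates ℤ_42


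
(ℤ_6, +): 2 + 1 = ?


Operation: addition mod 6
2 + 1 = (a + b) mod 6 with a = 2, b = 1

2 + 1 = 3


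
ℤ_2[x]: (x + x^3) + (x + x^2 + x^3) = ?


Add coefficients mod 2:
x^0: 0 + 0 = 0 (mod 2)
x^1: 1 + 1 = 0 (mod 2)
x^2: 0 + 1 = 1 (mod 2)
x^3: 1 + 1 = 0 (mod 2)
Result: x^2

f + g = x^2


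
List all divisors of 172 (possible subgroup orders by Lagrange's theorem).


Lagrange's theorem: |H| divides |G|
|G| = 172
Divisors of 172: 1, 2, 4, 43, 86, 172

Possible subgroup orders: {1, 2, 4, 43, 86, 172}


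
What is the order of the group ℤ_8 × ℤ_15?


|A × B| = |A| · |B|
|ℤ_8 × ℤ_15| = 8 × 15 = 120

|ℤ_8 × ℤ_15| = 120


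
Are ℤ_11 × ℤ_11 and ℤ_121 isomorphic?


Comparing ℤ_11 × ℤ_11 and ℤ_121:
gcd(11,11) = 11 ≠ 1. Max element order in ℤ_11×ℤ_11 is lcm(11,11) = 11 < 121, so it has no element of order 121

No, ℤ_11 × ℤ_11 ≇ ℤ_121


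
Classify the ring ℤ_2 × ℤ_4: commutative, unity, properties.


Direct product ring; commutative with unity (1,1); but (1,0)·(0,1) = (0,0) gives zero divisors, so not an integral domain
Commutative: Yes
Integral domain: No
Has unity: Yes

ℤ_2 × ℤ_4: Commutative=Yes, Unity=Yes


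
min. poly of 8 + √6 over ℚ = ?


Let α = 8 + √6. Then α - 8 = √6, so (α - 8)² = 6, giving α² - 16α + 58 = 0. Degree 2 and α ∉ ℚ, so this is the minimal polynomial.

Minimal polynomial: x² - 16x + 58


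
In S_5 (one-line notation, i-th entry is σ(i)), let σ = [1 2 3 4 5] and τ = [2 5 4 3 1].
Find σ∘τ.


σ∘τ: apply τ first, then σ
1 →τ 2 →σ 2
2 →τ 5 →σ 5
3 →τ 4 →σ 4
4 →τ 3 →σ 3
5 →τ 1 →σ 1

σ∘τ = [2 5 4 3 1]


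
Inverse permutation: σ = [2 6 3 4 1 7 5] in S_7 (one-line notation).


To find σ⁻¹, swap domain and range:
σ(1) = 2 → σ⁻¹(2) = 1
σ(2) = 6 → σ⁻¹(6) = 2
σ(3) = 3 → σ⁻¹(3) = 3
σ(4) = 4 → σ⁻¹(4) = 4
σ(5) = 1 → σ⁻¹(1) = 5
σ(6) = 7 → σ⁻¹(7) = 6
σ(7) = 5 → σ⁻¹(5) = 7

σ⁻¹ = [5 1 3 4 7 2 6]


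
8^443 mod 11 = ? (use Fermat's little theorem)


Fermat's little theorem: if p is prime and gcd(a,p)=1, then a^(p-1) ≡ 1 (mod p)
p = 11 is prime, gcd(8,11) = 1
Reduce exponent: 443 mod 10 = 3
So 8^443 ≡ 8^3 (mod 11)
8^3 mod 11 = 6

8^443 ≡ 6 (mod 11)


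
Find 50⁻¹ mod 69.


Use the extended Euclidean algorithm to write 1 = 50·s + 69·t; then s mod 69 is the inverse.
Euclidean algorithm:
  50 = 0·69 + 50
  69 = 1·50 + 19
  50 = 2·19 + 12
  19 = 1·12 + 7
  12 = 1·7 + 5
  7 = 1·5 + 2
  5 = 2·2 + 1
  2 = 2·1 + 0
gcd(50,69) = 1
Back-substitution gives: 50·(29) + 69·(-21) = 1
So 50⁻¹ ≡ 29 ≡ 29 (mod 69)
Check: 50 × 29 = 1450 ≡ 1 (mod 69) ✓

50⁻¹ ≡ 29 (mod 69)


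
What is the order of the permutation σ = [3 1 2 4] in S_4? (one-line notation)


Cycle decomposition: (1 3 2)
Cycle lengths: 3
Order = lcm(3) = 3

ord(σ) = 3


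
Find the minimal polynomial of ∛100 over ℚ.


∛100 satisfies x³ - 100 = 0, irreducible over ℚ (no rational root; 100 is not a perfect cube)

Minimal polynomial: x³ - 100


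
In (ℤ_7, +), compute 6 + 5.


Operation: addition mod 7
6 + 5 = (a + b) mod 7 with a = 6, b = 5

6 + 5 = 4


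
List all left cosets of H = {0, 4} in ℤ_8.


H = {0, 4}, |H| = 2
Number of cosets = |G|/|H| = 8/2 = 4
0 + H = {0, 4}
1 + H = {1, 5}
2 + H = {2, 6}
3 + H = {3, 7}

Cosets: 0+H={0,4}; 1+H={1,5}; 2+H={2,6}; 3+H={3,7}


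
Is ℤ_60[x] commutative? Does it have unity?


ℤ_60 has zero divisors (2·30 ≡ 0), and these lift to constant zero divisors in ℤ_60[x]; so not an integral domain
Commutative: Yes
Integral domain: No
Has unity: Yes

ℤ_60[x]: Commutative=Yes, Unity=Yes


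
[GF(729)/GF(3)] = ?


GF(729) = GF(3^6), so the extension degree is 6

[GF(729)/GF(3)] = 6


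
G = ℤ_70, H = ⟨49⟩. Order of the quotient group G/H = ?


|⟨49⟩| = n / gcd(49, 70) = 70 / 7 = 10
H is normal (ℤ_70 is abelian).
|G/H| = |G| / |H| = 70 / 10 = 7

|G/H| = 7


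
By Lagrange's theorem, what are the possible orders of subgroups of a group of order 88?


Lagrange's theorem: |H| divides |G|
|G| = 88
Divisors of 88: 1, 2, 4, 8, 11, 22, 44, 88

Possible subgroup orders: {1, 2, 4, 8, 11, 22, 44, 88}


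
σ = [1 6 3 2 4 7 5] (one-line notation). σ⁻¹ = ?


To find σ⁻¹, swap domain and range:
σ(1) = 1 → σ⁻¹(1) = 1
σ(2) = 6 → σ⁻¹(6) = 2
σ(3) = 3 → σ⁻¹(3) = 3
σ(4) = 2 → σ⁻¹(2) = 4
σ(5) = 4 → σ⁻¹(4) = 5
σ(6) = 7 → σ⁻¹(7) = 6
σ(7) = 5 → σ⁻¹(5) = 7

σ⁻¹ = [1 4 3 5 7 2 6]


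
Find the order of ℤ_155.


ℤ_n has n elements.

|ℤ_155| = 155


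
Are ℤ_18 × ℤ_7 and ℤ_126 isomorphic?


Comparing ℤ_18 × ℤ_7 and ℤ_126:
gcd(18,7) = 1, so ℤ_18 × ℤ_7 ≅ ℤ_126 (CRT)

Yes, ℤ_18 × ℤ_7 ≅ ℤ_126


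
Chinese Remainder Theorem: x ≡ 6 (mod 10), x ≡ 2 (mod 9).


m₁ = 10, m₂ = 9, gcd = 1, so CRT applies. M = m₁·m₂ = 90
Let M₁ = M/m₁ = 9, M₂ = M/m₂ = 10
Find y₁ ≡ M₁⁻¹ (mod m₁): 9⁻¹ ≡ 9 (mod 10)
Find y₂ ≡ M₂⁻¹ (mod m₂): 10⁻¹ ≡ 1 (mod 9)
x = a₁·M₁·y₁ + a₂·M₂·y₂ = 6·9·9 + 2·10·1 = 506
Reduce mod 90: x ≡ 56
Check: 56 mod 10 = 6 ✓, 56 mod 9 = 2 ✓

x ≡ 56 (mod 90)


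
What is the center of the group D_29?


Z(G) = {g ∈ G | gx = xg for all x ∈ G}
For odd n, Z(D_n) = {e}: no nontrivial rotation commutes with all reflections

Z(D_29) = {e}


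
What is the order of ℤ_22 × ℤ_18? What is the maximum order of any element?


|ℤ_22 × ℤ_18| = 22 × 18 = 396
Max element order = lcm(22,18) = 198
Cyclic? No (gcd=2)

|ℤ_22×ℤ_18| = 396, max element order = 198


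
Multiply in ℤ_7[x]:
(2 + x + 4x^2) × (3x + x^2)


Expand and collect like terms; reduce coefficients mod 7:
x^0: 2·0 = 0 ≡ 0 (mod 7)
x^1: 2·3 + 1·0 = 6 ≡ 6 (mod 7)
x^2: 2·1 + 1·3 + 4·0 = 5 ≡ 5 (mod 7)
x^3: 1·1 + 4·3 = 13 ≡ 6 (mod 7)
x^4: 4·1 = 4 ≡ 4 (mod 7)
Result: 6x + 5x^2 + 6x^3 + 4x^4

f · g = 6x + 5x^2 + 6x^3 + 4x^4


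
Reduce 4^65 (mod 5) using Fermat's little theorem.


Fermat's little theorem: if p is prime and gcd(a,p)=1, then a^(p-1) ≡ 1 (mod p)
p = 5 is prime, gcd(4,5) = 1
Reduce exponent: 65 mod 4 = 1
So 4^65 ≡ 4^1 (mod 5)
4^1 mod 5 = 4

4^65 ≡ 4 (mod 5)


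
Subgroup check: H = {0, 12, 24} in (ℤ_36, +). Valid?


Subgroup test for H = {0, 12, 24} in (ℤ_36, +):
(1) 0 ∈ H? Yes
(2) Closure: for all a,b ∈ H, (a+b) mod 36 ∈ H? Yes
(3) Inverses: for all a ∈ H, -a mod 36 ∈ H? Yes

Yes, H is a subgroup of ℤ_36


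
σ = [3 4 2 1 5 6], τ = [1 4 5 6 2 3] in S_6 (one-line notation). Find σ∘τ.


σ∘τ: apply τ first, then σ
1 →τ 1 →σ 3
2 →τ 4 →σ 1
3 →τ 5 →σ 5
4 →τ 6 →σ 6
5 →τ 2 →σ 4
6 →τ 3 →σ 2

σ∘τ = [3 1 5 6 4 2]


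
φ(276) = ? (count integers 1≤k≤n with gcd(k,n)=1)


Factor n: 276 = 2^2 × 3 × 23
φ(n) = n · ∏(1 - 1/p) over distinct primes p | n
φ(276) = 276 · (1 - 1/2) · (1 - 1/3) · (1 - 1/23) = 88

φ(276) = 88


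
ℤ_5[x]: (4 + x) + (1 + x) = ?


Add coefficients mod 5:
x^0: 4 + 1 = 0 (mod 5)
x^1: 1 + 1 = 2 (mod 5)
Result: 2x

f + g = 2x


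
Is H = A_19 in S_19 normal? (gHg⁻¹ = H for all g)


H = A_19 in S_19
A_19 has index 2 in S_19, and every subgroup of index 2 is normal

Yes, normal subgroup


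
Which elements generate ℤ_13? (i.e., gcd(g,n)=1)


g generates ℤ_n iff gcd(g,n) = 1
Checking each g ∈ {1,...,12}:
gcd(1,13) = 1
gcd(2,13) = 1
gcd(3,13) = 1
gcd(4,13) = 1
gcd(5,13) = 1
gcd(6,13) = 1
gcd(7,13) = 1
gcd(8,13) = 1
gcd(9,13) = 1
gcd(10,13) = 1
gcd(11,13) = 1
gcd(12,13) = 1
Generators: {1, 2, 3, 4, 5, 6, 7, 8, 9, 10, 11, 12}
Number of generators = φ(13) = 12

Generators of ℤ_13 = {1, 2, 3, 4, 5, 6, 7, 8, 9, 10, 11, 12}


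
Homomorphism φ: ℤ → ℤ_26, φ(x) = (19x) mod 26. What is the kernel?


Kernel = preimage of identity
ker(φ) = {x ∈ ℤ : 19x ≡ 0 (mod 26)}. gcd(19,26) = 1, so 19x ≡ 0 (mod 26) ⟺ x ≡ 0 (mod 26/1 = 26). Hence ker(φ) = 26ℤ

ker(φ) = 26ℤ


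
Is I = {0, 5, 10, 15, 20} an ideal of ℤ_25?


Check ideal conditions for I = {0, 5, 10, 15, 20} in ℤ_25:
(1) I is an additive subgroup? Yes
(2) For r ∈ ℤ_25 and a ∈ I: r·a ∈ I? Yes

Yes, I is an ideal of ℤ_25


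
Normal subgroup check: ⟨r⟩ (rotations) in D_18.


H = ⟨r⟩ (rotations) in D_18
The rotation subgroup ⟨r⟩ has index 2 in D_18, so it is normal

Yes, normal subgroup


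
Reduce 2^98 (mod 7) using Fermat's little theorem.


Fermat's little theorem: if p is prime and gcd(a,p)=1, then a^(p-1) ≡ 1 (mod p)
p = 7 is prime, gcd(2,7) = 1
Reduce exponent: 98 mod 6 = 2
So 2^98 ≡ 2^2 (mod 7)
2^2 mod 7 = 4

2^98 ≡ 4 (mod 7)


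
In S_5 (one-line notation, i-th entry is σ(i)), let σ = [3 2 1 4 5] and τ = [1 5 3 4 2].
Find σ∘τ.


σ∘τ: apply τ first, then σ
1 →τ 1 →σ 3
2 →τ 5 →σ 5
3 →τ 3 →σ 1
4 →τ 4 →σ 4
5 →τ 2 →σ 2

σ∘τ = [3 5 1 4 2]


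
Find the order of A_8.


|A_n| = n!/2 (even permutations)
|A_8| = 8!/2 = 40320/2 = 20160

|A_8| = 20160


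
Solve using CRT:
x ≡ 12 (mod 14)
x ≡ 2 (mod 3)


m₁ = 14, m₂ = 3, gcd = 1, so CRT applies. M = m₁·m₂ = 42
Let M₁ = M/m₁ = 3, M₂ = M/m₂ = 14
Find y₁ ≡ M₁⁻¹ (mod m₁): 3⁻¹ ≡ 5 (mod 14)
Find y₂ ≡ M₂⁻¹ (mod m₂): 14⁻¹ ≡ 2 (mod 3)
x = a₁·M₁·y₁ + a₂·M₂·y₂ = 12·3·5 + 2·14·2 = 236
Reduce mod 42: x ≡ 26
Check: 26 mod 14 = 12 ✓, 26 mod 3 = 2 ✓

x ≡ 26 (mod 42)


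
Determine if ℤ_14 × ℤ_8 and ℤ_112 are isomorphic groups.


Comparing ℤ_14 × ℤ_8 and ℤ_112:
gcd(14,8) = 2 ≠ 1. Max element order in ℤ_14×ℤ_8 is lcm(14,8) = 56 < 112, so it has no element of order 112

No, ℤ_14 × ℤ_8 ≇ ℤ_112


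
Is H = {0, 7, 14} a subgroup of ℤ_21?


Subgroup test for H = {0, 7, 14} in (ℤ_21, +):
(1) 0 ∈ H? Yes
(2) Closure: for all a,b ∈ H, (a+b) mod 21 ∈ H? Yes
(3) Inverses: for all a ∈ H, -a mod 21 ∈ H? Yes

Yes, H is a subgroup of ℤ_21


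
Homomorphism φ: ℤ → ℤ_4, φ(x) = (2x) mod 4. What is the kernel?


Kernel = preimage of identity
ker(φ) = {x ∈ ℤ : 2x ≡ 0 (mod 4)}. gcd(2,4) = 2, so 2x ≡ 0 (mod 4) ⟺ x ≡ 0 (mod 4/2 = 2). Hence ker(φ) = 2ℤ

ker(φ) = 2ℤ


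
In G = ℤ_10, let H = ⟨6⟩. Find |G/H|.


|⟨6⟩| = n / gcd(6, 10) = 10 / 2 = 5
H is normal (ℤ_10 is abelian).
|G/H| = |G| / |H| = 10 / 5 = 2

|G/H| = 2


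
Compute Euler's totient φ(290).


Factor n: 290 = 2 × 5 × 29
φ(n) = n · ∏(1 - 1/p) over distinct primes p | n
φ(290) = 290 · (1 - 1/2) · (1 - 1/5) · (1 - 1/29) = 112

φ(290) = 112


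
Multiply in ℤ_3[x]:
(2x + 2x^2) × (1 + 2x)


Expand and collect like terms; reduce coefficients mod 3:
x^0: 0·1 = 0 ≡ 0 (mod 3)
x^1: 0·2 + 2·1 = 2 ≡ 2 (mod 3)
x^2: 2·2 + 2·1 = 6 ≡ 0 (mod 3)
x^3: 2·2 = 4 ≡ 1 (mod 3)
Result: 2x + x^3

f · g = 2x + x^3


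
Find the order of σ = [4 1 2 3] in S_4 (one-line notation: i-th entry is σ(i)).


Cycle decomposition: (1 4 3 2)
Cycle lengths: 4
Order = lcm(4) = 4

ord(σ) = 4


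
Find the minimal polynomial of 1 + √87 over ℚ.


Let α = 1 + √87. Then α - 1 = √87, so (α - 1)² = 87, giving α² - 2α - 86 = 0. Degree 2 and α ∉ ℚ, so this is the minimal polynomial.

Minimal polynomial: x² - 2x - 86


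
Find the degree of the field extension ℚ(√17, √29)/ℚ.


[ℚ(√17,√29):ℚ] = [ℚ(√17,√29):ℚ(√17)]·[ℚ(√17):ℚ] = 2·2 = 4

[ℚ(√17, √29)/ℚ] = 4


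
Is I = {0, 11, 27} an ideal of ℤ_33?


Check ideal conditions for I = {0, 11, 27} in ℤ_33:
(1) I is an additive subgroup? No
(2) For r ∈ ℤ_33 and a ∈ I: r·a ∈ I? No  [counterexample: r=2, a=11, r·a mod 33 = 22 ∉ I]

No, I is not an ideal of ℤ_33


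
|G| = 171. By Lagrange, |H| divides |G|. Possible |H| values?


Lagrange's theorem: |H| divides |G|
|G| = 171
Divisors of 171: 1, 3, 9, 19, 57, 171

Possible subgroup orders: {1, 3, 9, 19, 57, 171}


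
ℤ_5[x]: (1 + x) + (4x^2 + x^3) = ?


Add coefficients mod 5:
x^0: 1 + 0 = 1 (mod 5)
x^1: 1 + 0 = 1 (mod 5)
x^2: 0 + 4 = 4 (mod 5)
x^3: 0 + 1 = 1 (mod 5)
Result: 1 + x + 4x^2 + x^3

f + g = 1 + x + 4x^2 + x^3
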